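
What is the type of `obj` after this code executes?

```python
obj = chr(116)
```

chr() returns str (single character)

str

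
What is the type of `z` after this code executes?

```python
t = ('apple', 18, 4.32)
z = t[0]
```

Index 0 of tuple is 'apple' which is str

str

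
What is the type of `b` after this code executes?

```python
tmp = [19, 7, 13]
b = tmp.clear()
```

list.clear() returns None

NoneType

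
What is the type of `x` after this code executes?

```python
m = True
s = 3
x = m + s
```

bool + int returns int (True is 1, so 1 + 3 = 4)

int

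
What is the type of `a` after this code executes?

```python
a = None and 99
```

'and' returns first falsy value (None)

NoneType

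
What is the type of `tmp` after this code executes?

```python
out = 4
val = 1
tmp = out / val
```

int / int always returns float in Python 3 (4 / 1 = 4)

float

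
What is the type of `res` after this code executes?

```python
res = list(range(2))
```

list(range(...)) returns list

list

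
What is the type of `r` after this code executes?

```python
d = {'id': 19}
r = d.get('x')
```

dict.get() returns None when key 'x' is not found and no default given

NoneType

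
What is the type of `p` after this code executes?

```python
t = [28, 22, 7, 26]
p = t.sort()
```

list.sort() returns None (sorts in place)

NoneType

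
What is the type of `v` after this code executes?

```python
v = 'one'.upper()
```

str.upper() returns str

str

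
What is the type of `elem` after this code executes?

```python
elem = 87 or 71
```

'or' returns the first truthy value (87, which is int)

int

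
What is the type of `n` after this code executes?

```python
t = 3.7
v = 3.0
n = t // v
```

float // float returns float (floor division preserves float type)

float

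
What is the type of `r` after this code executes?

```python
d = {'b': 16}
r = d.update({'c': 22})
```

dict.update() returns None

NoneType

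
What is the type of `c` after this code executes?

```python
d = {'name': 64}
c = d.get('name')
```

dict.get() returns the value (int) when key is found

int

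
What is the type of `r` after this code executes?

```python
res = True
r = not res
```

'not' always returns bool

bool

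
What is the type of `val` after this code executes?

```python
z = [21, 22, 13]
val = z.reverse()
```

list.reverse() returns None

NoneType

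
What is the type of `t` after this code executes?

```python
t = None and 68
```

'and' returns first falsy value (None)

NoneType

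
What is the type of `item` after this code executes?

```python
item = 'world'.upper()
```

str.upper() returns str

str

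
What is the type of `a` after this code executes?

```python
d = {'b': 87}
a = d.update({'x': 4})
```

dict.update() returns None

NoneType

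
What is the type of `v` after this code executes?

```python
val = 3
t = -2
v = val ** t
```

int ** negative int returns float

float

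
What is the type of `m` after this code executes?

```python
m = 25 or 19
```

'or' returns the first truthy value (25, which is int)

int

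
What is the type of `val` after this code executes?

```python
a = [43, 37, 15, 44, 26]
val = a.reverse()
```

list.reverse() returns None

NoneType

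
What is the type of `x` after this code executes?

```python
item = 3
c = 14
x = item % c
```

int % int returns int (3 % 14 = 3)

int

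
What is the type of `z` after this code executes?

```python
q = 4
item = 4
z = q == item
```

Equality comparison returns bool

bool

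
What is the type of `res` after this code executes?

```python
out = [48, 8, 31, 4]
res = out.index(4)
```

list.index() returns int

int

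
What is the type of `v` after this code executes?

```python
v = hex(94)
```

hex() returns str representation

str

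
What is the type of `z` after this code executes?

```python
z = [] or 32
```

'or' returns first truthy value (32, which is int)

int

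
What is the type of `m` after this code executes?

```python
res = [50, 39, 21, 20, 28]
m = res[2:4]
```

Slicing a list always returns a list

list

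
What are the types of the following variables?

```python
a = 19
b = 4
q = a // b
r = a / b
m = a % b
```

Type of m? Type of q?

int % int returns int; int // int returns int

int, int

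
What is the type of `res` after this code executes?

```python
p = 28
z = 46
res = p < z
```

Comparison operators return bool

bool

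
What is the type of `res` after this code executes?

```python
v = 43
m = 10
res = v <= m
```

Comparison operators return bool

bool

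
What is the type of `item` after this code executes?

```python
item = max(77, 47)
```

max() of ints returns int

int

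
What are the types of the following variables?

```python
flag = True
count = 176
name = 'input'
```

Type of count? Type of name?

count is int; name is str

int, str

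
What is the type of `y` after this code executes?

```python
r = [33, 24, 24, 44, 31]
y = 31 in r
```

'in' operator returns bool

bool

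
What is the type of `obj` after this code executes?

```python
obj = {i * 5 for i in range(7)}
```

A set comprehension {expr for x in iterable} produces a set

set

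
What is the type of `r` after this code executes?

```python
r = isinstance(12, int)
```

isinstance() returns bool

bool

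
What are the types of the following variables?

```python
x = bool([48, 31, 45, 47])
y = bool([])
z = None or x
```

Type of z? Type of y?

None or <bool> returns the bool; bool() returns bool

bool, bool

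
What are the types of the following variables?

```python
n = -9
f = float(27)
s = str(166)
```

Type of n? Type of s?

n is int; s is str

int, str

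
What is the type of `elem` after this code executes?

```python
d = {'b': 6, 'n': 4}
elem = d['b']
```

Accessing dict[str, int] with key 'b' returns int value 6

int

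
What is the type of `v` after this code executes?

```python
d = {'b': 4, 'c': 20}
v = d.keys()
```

.keys() returns a dict_keys view object

dict_keys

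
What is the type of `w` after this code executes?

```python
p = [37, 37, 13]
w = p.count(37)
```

list.count() returns int

int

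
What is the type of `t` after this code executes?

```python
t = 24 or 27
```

'or' returns the first truthy value (24, which is int)

int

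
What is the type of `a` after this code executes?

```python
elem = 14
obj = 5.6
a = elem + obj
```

int + float returns float (14 + 5.6 = 19.6)

float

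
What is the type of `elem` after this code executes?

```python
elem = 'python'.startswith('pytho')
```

str.startswith() returns bool

bool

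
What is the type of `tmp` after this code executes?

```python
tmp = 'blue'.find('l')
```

str.find() returns int (index, or -1)

int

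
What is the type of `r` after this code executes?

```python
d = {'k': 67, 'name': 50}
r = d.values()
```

.values() returns a dict_values view object

dict_values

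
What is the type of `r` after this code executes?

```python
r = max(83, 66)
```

max() of ints returns int

int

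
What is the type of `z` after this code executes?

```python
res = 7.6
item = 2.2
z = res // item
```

float // float returns float (floor division preserves float type)

float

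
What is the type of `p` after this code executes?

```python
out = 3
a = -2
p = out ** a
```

int ** negative int returns float

float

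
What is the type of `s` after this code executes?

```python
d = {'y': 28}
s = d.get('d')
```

dict.get() returns None when key 'd' is not found and no default given

NoneType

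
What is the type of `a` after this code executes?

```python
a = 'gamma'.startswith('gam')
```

str.startswith() returns bool

bool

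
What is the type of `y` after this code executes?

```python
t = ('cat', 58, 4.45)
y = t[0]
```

Index 0 of tuple is 'cat' which is str

str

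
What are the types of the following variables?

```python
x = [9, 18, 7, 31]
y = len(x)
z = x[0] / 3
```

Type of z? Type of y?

int / int returns float; len() returns int

float, int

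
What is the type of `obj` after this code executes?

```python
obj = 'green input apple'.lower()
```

str.lower() returns str

str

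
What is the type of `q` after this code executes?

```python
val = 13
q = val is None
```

'is' comparison returns bool

bool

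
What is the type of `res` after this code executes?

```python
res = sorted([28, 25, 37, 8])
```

sorted() always returns list

list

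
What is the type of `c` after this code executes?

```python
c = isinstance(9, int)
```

isinstance() returns bool

bool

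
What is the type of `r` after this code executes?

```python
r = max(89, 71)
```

max() of ints returns int

int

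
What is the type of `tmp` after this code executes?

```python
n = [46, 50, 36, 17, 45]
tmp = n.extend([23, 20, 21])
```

list.extend() returns None

NoneType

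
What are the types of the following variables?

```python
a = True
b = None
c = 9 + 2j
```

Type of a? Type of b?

a is bool; b is NoneType

bool, NoneType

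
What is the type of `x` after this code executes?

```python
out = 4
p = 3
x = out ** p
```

int ** positive int returns int (4 ** 3 = 64)

int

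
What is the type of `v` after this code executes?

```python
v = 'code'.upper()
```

str.upper() returns str

str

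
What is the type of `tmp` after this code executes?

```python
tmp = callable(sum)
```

callable() returns bool

bool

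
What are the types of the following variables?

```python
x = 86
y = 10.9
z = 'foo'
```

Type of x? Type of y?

x is int; y is float

int, float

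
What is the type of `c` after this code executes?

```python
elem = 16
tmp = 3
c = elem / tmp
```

int / int always returns float in Python 3 (16 / 3 = 5.33333)

float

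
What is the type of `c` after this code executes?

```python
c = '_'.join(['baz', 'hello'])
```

str.join() returns str

str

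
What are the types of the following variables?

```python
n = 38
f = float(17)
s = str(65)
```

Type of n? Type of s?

n is int; s is str

int, str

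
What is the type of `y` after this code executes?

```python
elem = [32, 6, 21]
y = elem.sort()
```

list.sort() returns None (sorts in place)

NoneType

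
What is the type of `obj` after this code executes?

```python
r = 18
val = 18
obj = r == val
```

Equality comparison returns bool

bool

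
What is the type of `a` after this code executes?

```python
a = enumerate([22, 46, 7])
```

enumerate() returns an enumerate iterator object

enumerate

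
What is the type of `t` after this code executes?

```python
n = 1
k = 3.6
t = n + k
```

int + float returns float (1 + 3.6 = 4.6)

float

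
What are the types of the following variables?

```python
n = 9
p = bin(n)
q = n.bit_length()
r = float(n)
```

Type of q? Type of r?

int.bit_length() returns int; float() returns float

int, float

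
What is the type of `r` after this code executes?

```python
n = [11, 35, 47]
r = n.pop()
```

list.pop() returns the popped element (int here)

int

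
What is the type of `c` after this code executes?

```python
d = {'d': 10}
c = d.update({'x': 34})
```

dict.update() returns None

NoneType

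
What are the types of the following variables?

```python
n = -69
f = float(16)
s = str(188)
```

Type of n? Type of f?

n is int; f is float

int, float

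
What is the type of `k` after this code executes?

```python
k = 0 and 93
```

'and' returns the first falsy value (0, which is int)

int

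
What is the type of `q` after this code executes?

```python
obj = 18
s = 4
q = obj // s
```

int // int returns int (18 // 4 = 4)

int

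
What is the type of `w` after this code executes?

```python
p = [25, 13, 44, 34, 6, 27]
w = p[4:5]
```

Slicing a list always returns a list

list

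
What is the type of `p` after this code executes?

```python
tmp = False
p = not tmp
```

'not' always returns bool

bool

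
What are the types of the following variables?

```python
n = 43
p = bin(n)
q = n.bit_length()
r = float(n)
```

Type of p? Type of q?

bin() returns str; int.bit_length() returns int

str, int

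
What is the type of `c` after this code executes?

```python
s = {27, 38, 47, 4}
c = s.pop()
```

Popping from a set of ints returns int

int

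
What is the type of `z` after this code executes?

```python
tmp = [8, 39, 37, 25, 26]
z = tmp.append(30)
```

list.append() returns None (mutates in place)

NoneType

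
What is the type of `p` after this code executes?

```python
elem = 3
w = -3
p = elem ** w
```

int ** negative int returns float

float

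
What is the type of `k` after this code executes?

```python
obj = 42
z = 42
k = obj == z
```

Equality comparison returns bool

bool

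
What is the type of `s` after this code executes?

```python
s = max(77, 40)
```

max() of ints returns int

int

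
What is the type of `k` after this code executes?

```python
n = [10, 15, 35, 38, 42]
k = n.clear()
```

list.clear() returns None

NoneType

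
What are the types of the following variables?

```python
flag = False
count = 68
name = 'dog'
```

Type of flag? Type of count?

flag is bool; count is int

bool, int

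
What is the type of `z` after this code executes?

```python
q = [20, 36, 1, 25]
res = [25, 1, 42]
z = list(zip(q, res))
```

list(zip(...)) returns a list of tuples

list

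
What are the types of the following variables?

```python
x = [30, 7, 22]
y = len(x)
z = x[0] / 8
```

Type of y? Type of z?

len() returns int; int / int returns float

int, float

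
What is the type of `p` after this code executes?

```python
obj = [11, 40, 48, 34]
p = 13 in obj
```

'in' operator returns bool

bool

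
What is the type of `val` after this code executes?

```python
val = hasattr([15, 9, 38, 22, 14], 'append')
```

hasattr() returns bool

bool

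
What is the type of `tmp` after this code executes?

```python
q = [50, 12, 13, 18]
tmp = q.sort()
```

list.sort() returns None (sorts in place)

NoneType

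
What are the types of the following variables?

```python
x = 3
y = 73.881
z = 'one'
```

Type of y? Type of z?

y is float; z is str

float, str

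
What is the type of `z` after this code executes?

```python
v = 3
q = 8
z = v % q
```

int % int returns int (3 % 8 = 3)

int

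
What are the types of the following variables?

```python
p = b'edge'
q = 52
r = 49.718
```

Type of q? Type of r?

q is int; r is float

int, float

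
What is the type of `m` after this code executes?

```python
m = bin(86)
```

bin() returns str representation

str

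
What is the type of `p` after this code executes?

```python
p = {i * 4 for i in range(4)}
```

A set comprehension {expr for x in iterable} produces a set

set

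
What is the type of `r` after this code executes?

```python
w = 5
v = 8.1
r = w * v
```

int * float returns float (5 * 8.1 = 40.5)

float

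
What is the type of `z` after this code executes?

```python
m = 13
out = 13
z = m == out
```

Equality comparison returns bool

bool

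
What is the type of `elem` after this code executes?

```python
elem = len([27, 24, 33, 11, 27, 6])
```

len() always returns int

int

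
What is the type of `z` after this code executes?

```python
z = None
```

None has type NoneType

NoneType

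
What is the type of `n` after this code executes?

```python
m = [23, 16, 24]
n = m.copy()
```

list.copy() returns list

list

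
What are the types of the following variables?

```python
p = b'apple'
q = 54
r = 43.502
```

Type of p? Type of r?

p is bytes; r is float

bytes, float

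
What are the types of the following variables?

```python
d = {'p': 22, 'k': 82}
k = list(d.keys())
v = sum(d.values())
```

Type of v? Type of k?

sum of int values returns int; list(...) returns list

int, list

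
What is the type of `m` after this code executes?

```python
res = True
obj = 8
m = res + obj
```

bool + int returns int (True is 1, so 1 + 8 = 9)

int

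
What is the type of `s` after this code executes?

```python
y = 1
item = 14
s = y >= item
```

Comparison operators return bool

bool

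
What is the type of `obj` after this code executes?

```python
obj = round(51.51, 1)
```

round() with ndigits arg returns float

float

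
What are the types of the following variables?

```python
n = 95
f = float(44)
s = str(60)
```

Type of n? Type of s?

n is int; s is str

int, str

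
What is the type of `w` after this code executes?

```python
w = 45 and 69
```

'and' returns the last value when all truthy (69, which is int)

int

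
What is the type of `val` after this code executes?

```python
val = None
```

None has type NoneType

NoneType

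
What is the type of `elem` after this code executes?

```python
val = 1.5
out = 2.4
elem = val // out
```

float // float returns float (floor division preserves float type)

float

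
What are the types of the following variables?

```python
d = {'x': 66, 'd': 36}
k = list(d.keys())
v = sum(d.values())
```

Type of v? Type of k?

sum of int values returns int; list(...) returns list

int, list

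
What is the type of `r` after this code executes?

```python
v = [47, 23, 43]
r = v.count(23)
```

list.count() returns int

int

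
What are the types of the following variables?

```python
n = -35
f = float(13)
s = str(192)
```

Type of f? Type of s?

f is float; s is str

float, str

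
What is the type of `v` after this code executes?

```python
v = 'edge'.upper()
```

str.upper() returns str

str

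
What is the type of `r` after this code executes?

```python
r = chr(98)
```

chr() returns str (single character)

str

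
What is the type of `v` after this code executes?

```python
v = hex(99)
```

hex() returns str representation

str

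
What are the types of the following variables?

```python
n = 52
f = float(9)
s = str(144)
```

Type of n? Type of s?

n is int; s is str

int, str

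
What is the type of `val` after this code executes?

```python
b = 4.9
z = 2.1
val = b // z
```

float // float returns float (floor division preserves float type)

float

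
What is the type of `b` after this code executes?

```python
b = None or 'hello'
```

'or' with None returns the other value ('hello', str)

str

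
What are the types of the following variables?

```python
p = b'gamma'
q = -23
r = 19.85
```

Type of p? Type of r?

p is bytes; r is float

bytes, float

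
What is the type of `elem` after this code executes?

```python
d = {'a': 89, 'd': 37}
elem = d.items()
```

dict.items() returns a dict_items view

dict_items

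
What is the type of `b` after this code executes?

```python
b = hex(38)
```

hex() returns str representation

str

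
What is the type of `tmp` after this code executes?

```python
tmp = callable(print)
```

callable() returns bool

bool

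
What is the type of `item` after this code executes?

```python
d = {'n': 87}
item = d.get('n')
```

dict.get() returns the value (int) when key is found

int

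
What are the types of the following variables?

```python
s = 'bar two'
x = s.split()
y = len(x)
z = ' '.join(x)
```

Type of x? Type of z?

str.split() returns list; str.join() returns str

list, str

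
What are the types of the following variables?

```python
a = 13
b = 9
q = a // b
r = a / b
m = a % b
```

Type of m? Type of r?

int % int returns int; int / int returns float

int, float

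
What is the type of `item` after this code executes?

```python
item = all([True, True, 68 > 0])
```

all() returns bool

bool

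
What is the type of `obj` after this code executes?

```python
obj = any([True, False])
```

any() returns bool

bool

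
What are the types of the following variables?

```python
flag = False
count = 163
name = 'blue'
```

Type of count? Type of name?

count is int; name is str

int, str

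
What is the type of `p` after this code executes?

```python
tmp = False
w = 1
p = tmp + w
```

bool + int returns int (False is 0, so 0 + 1 = 1)

int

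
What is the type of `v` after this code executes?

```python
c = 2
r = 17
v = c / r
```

int / int always returns float in Python 3 (2 / 17 = 0.117647)

float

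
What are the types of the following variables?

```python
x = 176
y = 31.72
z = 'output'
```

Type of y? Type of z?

y is float; z is str

float, str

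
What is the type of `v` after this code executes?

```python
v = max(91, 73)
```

max() of ints returns int

int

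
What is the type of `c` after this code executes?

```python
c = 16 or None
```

'or' returns first truthy value (16, int)

int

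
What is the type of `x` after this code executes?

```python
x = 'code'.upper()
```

str.upper() returns str

str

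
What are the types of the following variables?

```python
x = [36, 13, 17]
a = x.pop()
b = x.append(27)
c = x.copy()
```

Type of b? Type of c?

list.append() returns None; list.copy() returns list

NoneType, list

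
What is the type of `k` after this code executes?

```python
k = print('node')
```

print() returns None

NoneType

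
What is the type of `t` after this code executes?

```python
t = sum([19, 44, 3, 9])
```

sum() of ints returns int

int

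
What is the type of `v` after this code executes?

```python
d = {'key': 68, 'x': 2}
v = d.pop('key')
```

dict.pop() returns the value (int)

int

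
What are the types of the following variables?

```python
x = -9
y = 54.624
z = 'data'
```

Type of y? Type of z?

y is float; z is str

float, str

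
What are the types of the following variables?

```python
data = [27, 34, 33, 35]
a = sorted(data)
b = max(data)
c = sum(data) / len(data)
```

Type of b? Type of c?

max of ints returns int; int / int returns float

int, float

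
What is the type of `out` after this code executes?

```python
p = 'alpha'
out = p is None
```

'is' comparison returns bool

bool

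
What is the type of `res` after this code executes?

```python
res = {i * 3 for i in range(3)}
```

A set comprehension {expr for x in iterable} produces a set

set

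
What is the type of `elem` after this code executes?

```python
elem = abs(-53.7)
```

abs() of float returns float

float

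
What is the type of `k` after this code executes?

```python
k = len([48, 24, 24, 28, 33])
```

len() always returns int

int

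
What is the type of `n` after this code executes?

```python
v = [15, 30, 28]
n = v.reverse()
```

list.reverse() returns None

NoneType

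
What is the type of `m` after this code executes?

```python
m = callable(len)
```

callable() returns bool

bool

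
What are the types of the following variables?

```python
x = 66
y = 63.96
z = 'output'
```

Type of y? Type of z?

y is float; z is str

float, str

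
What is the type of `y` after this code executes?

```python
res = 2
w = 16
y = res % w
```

int % int returns int (2 % 16 = 2)

int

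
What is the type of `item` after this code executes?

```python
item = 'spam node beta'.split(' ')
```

str.split() returns list

list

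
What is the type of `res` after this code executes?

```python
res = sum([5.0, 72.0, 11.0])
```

sum() of floats returns float

float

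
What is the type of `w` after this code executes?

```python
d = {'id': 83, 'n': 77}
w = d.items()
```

dict.items() returns a dict_items view

dict_items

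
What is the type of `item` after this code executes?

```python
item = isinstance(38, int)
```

isinstance() returns bool

bool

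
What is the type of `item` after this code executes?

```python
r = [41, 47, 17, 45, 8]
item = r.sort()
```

list.sort() returns None (sorts in place)

NoneType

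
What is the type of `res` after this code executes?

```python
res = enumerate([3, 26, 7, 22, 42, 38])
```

enumerate() returns an enumerate iterator object

enumerate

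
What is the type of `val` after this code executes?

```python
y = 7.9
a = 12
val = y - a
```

float - int returns float (7.9 - 12 = -4.1)

float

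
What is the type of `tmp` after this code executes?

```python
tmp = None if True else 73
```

Ternary: condition is True, if branch (None) taken → NoneType

NoneType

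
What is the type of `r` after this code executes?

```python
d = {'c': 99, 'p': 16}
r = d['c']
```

Accessing dict[str, int] with key 'c' returns int value 99

int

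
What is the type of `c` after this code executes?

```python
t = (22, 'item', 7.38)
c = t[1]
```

Index 1 of tuple is 'item' which is str

str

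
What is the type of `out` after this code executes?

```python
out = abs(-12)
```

abs() of int returns int

int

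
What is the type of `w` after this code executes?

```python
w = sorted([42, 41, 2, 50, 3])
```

sorted() always returns list

list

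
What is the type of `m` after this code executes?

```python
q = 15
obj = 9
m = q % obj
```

int % int returns int (15 % 9 = 6)

int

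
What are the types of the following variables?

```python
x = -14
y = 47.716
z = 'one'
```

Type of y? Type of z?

y is float; z is str

float, str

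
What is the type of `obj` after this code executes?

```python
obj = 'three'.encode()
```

str.encode() returns bytes

bytes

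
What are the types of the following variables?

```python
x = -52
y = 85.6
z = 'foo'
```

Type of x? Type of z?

x is int; z is str

int, str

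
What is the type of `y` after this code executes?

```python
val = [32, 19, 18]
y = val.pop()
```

list.pop() returns the popped element (int here)

int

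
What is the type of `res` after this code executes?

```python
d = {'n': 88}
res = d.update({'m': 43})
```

dict.update() returns None

NoneType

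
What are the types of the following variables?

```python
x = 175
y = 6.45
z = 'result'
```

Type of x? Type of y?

x is int; y is float

int, float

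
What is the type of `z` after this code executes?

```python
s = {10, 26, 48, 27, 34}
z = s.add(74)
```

set.add() returns None (mutates in place)

NoneType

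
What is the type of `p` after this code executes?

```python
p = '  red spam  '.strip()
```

str.strip() returns str

str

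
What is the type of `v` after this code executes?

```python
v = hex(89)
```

hex() returns str representation

str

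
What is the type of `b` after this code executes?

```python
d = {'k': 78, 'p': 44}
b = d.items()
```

dict.items() returns a dict_items view

dict_items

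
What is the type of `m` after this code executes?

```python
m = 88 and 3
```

'and' returns the last value when all truthy (3, which is int)

int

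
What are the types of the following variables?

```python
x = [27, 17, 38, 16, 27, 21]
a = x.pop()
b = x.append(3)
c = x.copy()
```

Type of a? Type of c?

list.pop() returns the element (int); list.copy() returns list

int, list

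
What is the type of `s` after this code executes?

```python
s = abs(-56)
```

abs() of int returns int

int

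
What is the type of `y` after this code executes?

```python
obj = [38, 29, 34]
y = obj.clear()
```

list.clear() returns None

NoneType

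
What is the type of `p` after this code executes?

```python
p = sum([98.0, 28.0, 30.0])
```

sum() of floats returns float

float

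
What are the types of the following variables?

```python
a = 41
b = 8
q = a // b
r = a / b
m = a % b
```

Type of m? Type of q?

int % int returns int; int // int returns int

int, int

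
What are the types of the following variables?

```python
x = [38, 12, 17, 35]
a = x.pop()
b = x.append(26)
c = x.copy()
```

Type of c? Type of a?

list.copy() returns list; list.pop() returns the element (int)

list, int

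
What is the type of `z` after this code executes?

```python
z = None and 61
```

'and' returns first falsy value (None)

NoneType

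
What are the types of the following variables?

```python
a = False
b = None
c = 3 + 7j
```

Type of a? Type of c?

a is bool; c is complex

bool, complex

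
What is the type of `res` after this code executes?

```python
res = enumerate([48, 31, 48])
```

enumerate() returns an enumerate iterator object

enumerate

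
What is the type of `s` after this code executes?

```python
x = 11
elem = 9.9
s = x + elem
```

int + float returns float (11 + 9.9 = 20.9)

float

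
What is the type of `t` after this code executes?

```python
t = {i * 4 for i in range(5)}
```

A set comprehension {expr for x in iterable} produces a set

set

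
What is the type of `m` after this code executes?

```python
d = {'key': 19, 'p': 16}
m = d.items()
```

dict.items() returns a dict_items view

dict_items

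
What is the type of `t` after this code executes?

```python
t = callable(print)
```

callable() returns bool

bool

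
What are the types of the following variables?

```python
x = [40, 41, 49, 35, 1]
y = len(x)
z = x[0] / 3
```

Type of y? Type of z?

len() returns int; int / int returns float

int, float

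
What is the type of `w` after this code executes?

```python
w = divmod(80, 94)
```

divmod() returns a tuple (quotient, remainder)

tuple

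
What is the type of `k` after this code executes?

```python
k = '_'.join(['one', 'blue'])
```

str.join() returns str

str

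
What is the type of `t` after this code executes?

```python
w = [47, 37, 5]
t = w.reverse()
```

list.reverse() returns None

NoneType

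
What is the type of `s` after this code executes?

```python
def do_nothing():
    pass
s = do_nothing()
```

A function with no return statement returns None

NoneType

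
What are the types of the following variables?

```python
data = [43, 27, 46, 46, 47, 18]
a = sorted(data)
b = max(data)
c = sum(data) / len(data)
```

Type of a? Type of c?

sorted() returns list; int / int returns float

list, float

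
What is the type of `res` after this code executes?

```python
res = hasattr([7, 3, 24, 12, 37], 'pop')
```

hasattr() returns bool

bool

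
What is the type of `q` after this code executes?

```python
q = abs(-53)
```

abs() of int returns int

int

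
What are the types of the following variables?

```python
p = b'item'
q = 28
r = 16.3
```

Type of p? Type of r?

p is bytes; r is float

bytes, float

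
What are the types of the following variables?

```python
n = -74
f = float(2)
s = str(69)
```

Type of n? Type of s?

n is int; s is str

int, str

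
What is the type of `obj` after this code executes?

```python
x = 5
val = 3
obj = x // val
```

int // int returns int (5 // 3 = 1)

int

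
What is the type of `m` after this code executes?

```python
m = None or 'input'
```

'or' with None returns the other value ('input', str)

str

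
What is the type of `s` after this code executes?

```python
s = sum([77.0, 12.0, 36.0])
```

sum() of floats returns float

float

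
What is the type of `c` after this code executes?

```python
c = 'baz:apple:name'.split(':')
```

str.split() returns list

list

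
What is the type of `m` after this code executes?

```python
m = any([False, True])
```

any() returns bool

bool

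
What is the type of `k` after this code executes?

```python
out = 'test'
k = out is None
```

'is' comparison returns bool

bool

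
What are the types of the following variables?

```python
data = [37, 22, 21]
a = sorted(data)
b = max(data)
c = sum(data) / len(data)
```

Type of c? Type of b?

int / int returns float; max of ints returns int

float, int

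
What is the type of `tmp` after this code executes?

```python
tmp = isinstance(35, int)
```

isinstance() returns bool

bool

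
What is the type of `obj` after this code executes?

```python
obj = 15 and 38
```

'and' returns the last value when all truthy (38, which is int)

int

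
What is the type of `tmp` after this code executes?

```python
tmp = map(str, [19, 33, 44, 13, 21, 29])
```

map() returns a map iterator object

map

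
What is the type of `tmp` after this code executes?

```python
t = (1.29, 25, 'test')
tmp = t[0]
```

Index 0 of tuple is 1.29 which is float

float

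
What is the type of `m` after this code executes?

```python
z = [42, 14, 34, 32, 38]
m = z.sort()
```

list.sort() returns None (sorts in place)

NoneType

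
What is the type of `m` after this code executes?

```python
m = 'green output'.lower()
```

str.lower() returns str

str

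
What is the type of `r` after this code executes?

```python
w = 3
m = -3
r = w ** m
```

int ** negative int returns float

float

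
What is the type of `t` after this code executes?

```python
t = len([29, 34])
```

len() always returns int

int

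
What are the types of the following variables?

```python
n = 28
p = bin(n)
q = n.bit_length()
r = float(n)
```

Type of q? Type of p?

int.bit_length() returns int; bin() returns str

int, str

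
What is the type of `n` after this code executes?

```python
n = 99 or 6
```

'or' returns the first truthy value (99, which is int)

int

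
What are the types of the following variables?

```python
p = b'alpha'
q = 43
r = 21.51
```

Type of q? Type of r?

q is int; r is float

int, float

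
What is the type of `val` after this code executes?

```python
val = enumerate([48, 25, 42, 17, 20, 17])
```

enumerate() returns an enumerate iterator object

enumerate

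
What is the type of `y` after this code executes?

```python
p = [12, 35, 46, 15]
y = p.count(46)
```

list.count() returns int

int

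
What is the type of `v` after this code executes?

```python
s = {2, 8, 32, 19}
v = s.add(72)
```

set.add() returns None (mutates in place)

NoneType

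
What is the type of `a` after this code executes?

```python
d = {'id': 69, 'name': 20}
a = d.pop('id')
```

dict.pop() returns the value (int)

int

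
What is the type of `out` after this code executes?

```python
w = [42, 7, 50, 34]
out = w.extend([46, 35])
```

list.extend() returns None

NoneType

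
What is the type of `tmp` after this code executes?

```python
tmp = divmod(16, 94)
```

divmod() returns a tuple (quotient, remainder)

tuple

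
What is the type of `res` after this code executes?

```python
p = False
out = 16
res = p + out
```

bool + int returns int (False is 0, so 0 + 16 = 16)

int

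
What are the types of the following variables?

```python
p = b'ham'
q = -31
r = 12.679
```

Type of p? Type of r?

p is bytes; r is float

bytes, float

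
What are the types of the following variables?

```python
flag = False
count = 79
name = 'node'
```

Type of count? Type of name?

count is int; name is str

int, str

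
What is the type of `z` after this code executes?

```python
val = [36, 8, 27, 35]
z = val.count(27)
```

list.count() returns int

int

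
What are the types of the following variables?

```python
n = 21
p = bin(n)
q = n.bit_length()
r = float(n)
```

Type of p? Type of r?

bin() returns str; float() returns float

str, float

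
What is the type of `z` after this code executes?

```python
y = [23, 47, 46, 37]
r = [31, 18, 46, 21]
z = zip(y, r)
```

zip() returns a zip iterator object

zip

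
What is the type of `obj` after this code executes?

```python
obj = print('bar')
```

print() returns None

NoneType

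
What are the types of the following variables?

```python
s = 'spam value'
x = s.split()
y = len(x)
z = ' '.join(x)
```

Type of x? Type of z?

str.split() returns list; str.join() returns str

list, str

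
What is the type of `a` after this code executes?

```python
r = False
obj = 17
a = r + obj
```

bool + int returns int (False is 0, so 0 + 17 = 17)

int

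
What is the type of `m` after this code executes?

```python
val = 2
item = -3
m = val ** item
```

int ** negative int returns float

float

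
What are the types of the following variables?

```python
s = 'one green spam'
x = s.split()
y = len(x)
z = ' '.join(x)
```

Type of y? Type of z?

len() returns int; str.join() returns str

int, str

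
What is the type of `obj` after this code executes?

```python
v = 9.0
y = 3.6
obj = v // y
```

float // float returns float (floor division preserves float type)

float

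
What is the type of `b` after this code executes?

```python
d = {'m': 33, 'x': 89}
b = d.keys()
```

.keys() returns a dict_keys view object

dict_keys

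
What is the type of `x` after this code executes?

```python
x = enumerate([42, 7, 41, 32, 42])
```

enumerate() returns an enumerate iterator object

enumerate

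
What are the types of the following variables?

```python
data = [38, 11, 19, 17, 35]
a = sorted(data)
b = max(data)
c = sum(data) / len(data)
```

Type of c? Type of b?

int / int returns float; max of ints returns int

float, int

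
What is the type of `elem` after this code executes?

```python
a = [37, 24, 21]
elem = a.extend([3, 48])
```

list.extend() returns None

NoneType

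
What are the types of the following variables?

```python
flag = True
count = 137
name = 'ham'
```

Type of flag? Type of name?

flag is bool; name is str

bool, str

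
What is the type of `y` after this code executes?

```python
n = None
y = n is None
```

'is' comparison returns bool

bool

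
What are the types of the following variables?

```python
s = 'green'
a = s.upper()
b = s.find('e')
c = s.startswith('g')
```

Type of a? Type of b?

str.upper() returns str; str.find() returns int

str, int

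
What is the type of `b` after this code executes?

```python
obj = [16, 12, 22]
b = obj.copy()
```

list.copy() returns list

list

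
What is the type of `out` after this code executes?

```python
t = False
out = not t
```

'not' always returns bool

bool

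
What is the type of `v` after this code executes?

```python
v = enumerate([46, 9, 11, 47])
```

enumerate() returns an enumerate iterator object

enumerate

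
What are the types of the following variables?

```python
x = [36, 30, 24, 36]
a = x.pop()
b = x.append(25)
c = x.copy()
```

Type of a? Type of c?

list.pop() returns the element (int); list.copy() returns list

int, list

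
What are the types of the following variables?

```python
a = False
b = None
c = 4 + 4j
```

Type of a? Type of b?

a is bool; b is NoneType

bool, NoneType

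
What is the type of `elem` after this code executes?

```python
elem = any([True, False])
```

any() returns bool

bool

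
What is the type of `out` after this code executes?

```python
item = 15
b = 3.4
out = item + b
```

int + float returns float (15 + 3.4 = 18.4)

float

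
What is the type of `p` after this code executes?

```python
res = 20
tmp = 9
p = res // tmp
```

int // int returns int (20 // 9 = 2)

int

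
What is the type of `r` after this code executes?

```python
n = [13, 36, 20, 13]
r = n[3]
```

Indexing a list of ints returns int (n[3] = 13)

int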